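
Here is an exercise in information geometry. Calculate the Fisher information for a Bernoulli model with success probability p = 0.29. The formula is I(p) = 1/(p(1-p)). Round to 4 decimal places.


For Bernoulli(p), Fisher information is I(p) = 1/(p*(1-p)).
p = 0.29, 1-p = 0.71.
p*(1-p) = 0.2059.
I(p) = 1/0.2059 = 4.8567

4.8567


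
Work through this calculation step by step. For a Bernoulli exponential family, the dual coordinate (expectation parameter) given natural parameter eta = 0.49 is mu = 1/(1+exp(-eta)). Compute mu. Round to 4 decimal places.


Dual coordinate (expectation parameter) for Bernoulli:
mu = 1/(1+exp(-eta)).
eta = 0.49.
exp(-eta) = exp(-0.49) = 0.612626.
mu = 1/(1+0.612626) = 0.6201

0.6201


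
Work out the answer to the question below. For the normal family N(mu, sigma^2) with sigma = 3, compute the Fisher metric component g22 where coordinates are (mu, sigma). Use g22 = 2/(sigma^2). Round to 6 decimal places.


For the 2-parameter normal family, the Fisher metric has:
  g11 = 1/sigma^2, g22 = 2/sigma^2.
sigma = 3, sigma^2 = 9.
g22 = 0.222222

0.222222


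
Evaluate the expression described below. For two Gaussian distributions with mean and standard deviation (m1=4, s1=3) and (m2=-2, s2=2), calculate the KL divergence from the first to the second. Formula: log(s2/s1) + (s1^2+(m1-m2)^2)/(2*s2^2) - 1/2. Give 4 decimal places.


KL divergence between normal distributions:
KL = log(s2/s1) + (s1^2 + (m1-m2)^2)/(2*s2^2) - 1/2.
log(2/3) = -0.405465.
(3^2 + (4--2)^2)/(2*2^2) = (9 + 36)/8 = 5.625.
KL = -0.405465 + 5.625 - 0.5 = 4.7195

4.7195


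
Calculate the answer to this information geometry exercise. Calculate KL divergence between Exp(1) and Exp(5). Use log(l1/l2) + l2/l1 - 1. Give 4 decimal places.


KL divergence for exponential family:
KL = log(l1/l2) + l2/l1 - 1.
log(1/5) = -1.609438.
5/1 = 5.0.
KL = -1.609438 + 5.0 - 1 = 2.3906

2.3906


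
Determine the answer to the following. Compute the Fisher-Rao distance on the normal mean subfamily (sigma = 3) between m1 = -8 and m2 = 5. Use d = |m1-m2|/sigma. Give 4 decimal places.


On the fixed-variance normal subfamily, geodesic distance = |m1-m2|/sigma.
|-8 - 5| = 13.
sigma = 3.
d = 13/3 = 4.3333

4.3333


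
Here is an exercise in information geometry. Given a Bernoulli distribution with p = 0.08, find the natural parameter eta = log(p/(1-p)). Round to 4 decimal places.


Natural parameter for Bernoulli: eta = log(p/(1-p)).
p = 0.08, 1-p = 0.92.
p/(1-p) = 0.086957.
eta = log(0.086957) = -2.4423

-2.4423


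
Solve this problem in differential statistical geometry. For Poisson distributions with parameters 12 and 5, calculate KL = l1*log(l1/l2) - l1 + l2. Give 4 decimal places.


KL divergence for Poisson:
KL = l1*log(l1/l2) - l1 + l2.
l1 = 12, l2 = 5.
log(12/5) = 0.875469.
l1*log(l1/l2) = 12 * 0.875469 = 10.505625.
KL = 10.505625 - 12 + 5 = 3.5056

3.5056


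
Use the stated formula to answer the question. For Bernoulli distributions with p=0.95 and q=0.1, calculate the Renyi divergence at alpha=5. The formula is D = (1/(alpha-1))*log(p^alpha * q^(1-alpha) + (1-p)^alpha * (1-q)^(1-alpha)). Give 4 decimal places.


Renyi divergence of order alpha between Bernoulli distributions:
D = (1/(alpha-1))*log(p^alpha * q^(1-alpha) + (1-p)^alpha * (1-q)^(1-alpha)).
alpha = 5, p = 0.95, q = 0.1.
p^alpha * q^(1-alpha) = 0.95^5 * 0.1^-4 = 7737.809375.
(1-p)^alpha * (1-q)^(1-alpha) = 0.05^5 * 0.9^-4 = 0.0.
sum = 7737.809375 + 0.0 = 7737.809375.
D = (1/4)*log(7737.809375) = 2.2385

2.2385


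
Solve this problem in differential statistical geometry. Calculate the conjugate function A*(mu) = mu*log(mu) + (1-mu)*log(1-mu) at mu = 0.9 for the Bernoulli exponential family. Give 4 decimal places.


Legendre transform for Bernoulli:
A*(mu) = mu*log(mu) + (1-mu)*log(1-mu).
mu = 0.9, 1-mu = 0.1.
mu*log(mu) = 0.9*log(0.9) = -0.094824.
(1-mu)*log(1-mu) = 0.1*log(0.1) = -0.230259.
A* = -0.094824 + -0.230259 = -0.3251

-0.3251


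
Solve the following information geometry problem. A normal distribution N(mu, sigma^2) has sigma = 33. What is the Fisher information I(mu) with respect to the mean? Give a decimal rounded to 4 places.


The Fisher information for the mean of a normal distribution is I(mu) = 1/sigma^2.
sigma = 33, so sigma^2 = 1089.
I(mu) = 1/1089 = 0.0009

0.0009


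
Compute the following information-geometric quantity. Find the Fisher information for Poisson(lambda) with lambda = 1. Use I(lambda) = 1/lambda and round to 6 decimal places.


Fisher information for Poisson: I(lambda) = 1/lambda.
lambda = 1.
I(lambda) = 1/1 = 1.000000

1.000000


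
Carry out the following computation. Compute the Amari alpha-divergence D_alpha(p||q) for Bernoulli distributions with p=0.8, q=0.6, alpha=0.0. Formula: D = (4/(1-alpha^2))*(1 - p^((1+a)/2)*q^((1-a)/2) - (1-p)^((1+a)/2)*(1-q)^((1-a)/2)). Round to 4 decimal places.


Amari alpha-divergence:
D = (4/(1-alpha^2))*(1 - p^((1+a)/2)*q^((1-a)/2) - (1-p)^((1+a)/2)*(1-q)^((1-a)/2)).
alpha = 0.0, p = 0.8, q = 0.6.
e1 = (1+alpha)/2 = 0.5, e2 = (1-alpha)/2 = 0.5.
t1 = p^e1 * q^e2 = 0.8^0.5 * 0.6^0.5 = 0.69282.
t2 = (1-p)^e1 * (1-q)^e2 = 0.2^0.5 * 0.4^0.5 = 0.282843.
4/(1-alpha^2) = 4.0.
D = 4.0*(1 - 0.69282 - 0.282843) = 0.0973

0.0973


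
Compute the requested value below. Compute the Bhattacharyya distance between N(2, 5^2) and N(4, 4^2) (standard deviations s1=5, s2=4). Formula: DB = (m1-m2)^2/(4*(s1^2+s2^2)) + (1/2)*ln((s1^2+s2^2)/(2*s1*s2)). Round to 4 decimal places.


Bhattacharyya distance between two Gaussians:
DB = (m1-m2)^2/(4*(s1^2+s2^2)) + (1/2)*ln((s1^2+s2^2)/(2*s1*s2)).
(m1-m2)^2 = (-2)^2 = 4.
s1^2+s2^2 = 25 + 16 = 41.
term1 = 4/164 = 0.02439.
term2 = 0.5*ln(41/40.0) = 0.012346.
DB = 0.02439 + 0.012346 = 0.0367

0.0367


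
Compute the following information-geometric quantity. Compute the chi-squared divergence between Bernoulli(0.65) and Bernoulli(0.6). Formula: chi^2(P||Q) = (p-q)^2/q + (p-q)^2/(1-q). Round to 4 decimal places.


Chi-squared divergence between Bernoulli distributions:
chi^2 = (p-q)^2/q + (p-q)^2/(1-q).
p = 0.65, q = 0.6, p-q = 0.05.
(p-q)^2 = 0.0025.
term1 = 0.0025/0.6 = 0.004167.
term2 = 0.0025/0.4 = 0.00625.
chi^2 = 0.004167 + 0.00625 = 0.0104

0.0104


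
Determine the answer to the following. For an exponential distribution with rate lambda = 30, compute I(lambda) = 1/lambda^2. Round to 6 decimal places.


Fisher information for exponential: I(lambda) = 1/lambda^2.
lambda = 30, lambda^2 = 900.
I = 1/900 = 0.001111

0.001111


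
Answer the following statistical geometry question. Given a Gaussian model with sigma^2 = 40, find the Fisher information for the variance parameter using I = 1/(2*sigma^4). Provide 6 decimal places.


Fisher information for variance: I(sigma^2) = 1/(2*sigma^4).
sigma^2 = 40, so sigma^4 = 1600.
I = 1/(2*1600) = 1/3200 = 0.000313

0.000313


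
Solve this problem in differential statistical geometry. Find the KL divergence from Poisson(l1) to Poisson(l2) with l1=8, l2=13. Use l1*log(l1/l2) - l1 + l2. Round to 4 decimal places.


KL divergence for Poisson:
KL = l1*log(l1/l2) - l1 + l2.
l1 = 8, l2 = 13.
log(8/13) = -0.485508.
l1*log(l1/l2) = 8 * -0.485508 = -3.884063.
KL = -3.884063 - 8 + 13 = 1.1159

1.1159


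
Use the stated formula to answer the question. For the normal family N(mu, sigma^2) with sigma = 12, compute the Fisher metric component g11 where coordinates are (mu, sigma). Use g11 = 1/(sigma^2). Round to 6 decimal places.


For the 2-parameter normal family, the Fisher metric has:
  g11 = 1/sigma^2, g22 = 2/sigma^2.
sigma = 12, sigma^2 = 144.
g11 = 0.006944

0.006944


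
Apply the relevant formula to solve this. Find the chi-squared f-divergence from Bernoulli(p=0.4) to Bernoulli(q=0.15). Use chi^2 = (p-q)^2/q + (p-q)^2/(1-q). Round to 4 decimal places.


Chi-squared divergence between Bernoulli distributions:
chi^2 = (p-q)^2/q + (p-q)^2/(1-q).
p = 0.4, q = 0.15, p-q = 0.25.
(p-q)^2 = 0.0625.
term1 = 0.0625/0.15 = 0.416667.
term2 = 0.0625/0.85 = 0.073529.
chi^2 = 0.416667 + 0.073529 = 0.4902

0.4902


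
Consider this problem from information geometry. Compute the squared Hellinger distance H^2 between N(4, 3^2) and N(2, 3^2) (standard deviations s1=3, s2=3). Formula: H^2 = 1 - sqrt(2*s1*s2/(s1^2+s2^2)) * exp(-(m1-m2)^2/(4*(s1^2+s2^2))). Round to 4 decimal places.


Squared Hellinger distance for Gaussians:
H^2 = 1 - sqrt(2*s1*s2/(s1^2+s2^2)) * exp(-(m1-m2)^2/(4*(s1^2+s2^2))).
s1^2 = 9, s2^2 = 9, s1^2+s2^2 = 18.
sqrt(2*3*3/(18)) = 1.0.
(m1-m2)^2 = (2)^2 = 4.
exp(-4/(4*18)) = exp(-0.055556) = 0.945959.
H^2 = 1 - 1.0*0.945959 = 0.0540

0.0540


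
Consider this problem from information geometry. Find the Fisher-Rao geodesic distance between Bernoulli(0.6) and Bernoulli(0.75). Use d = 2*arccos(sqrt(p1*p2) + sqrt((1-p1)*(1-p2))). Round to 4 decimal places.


Geodesic distance on Bernoulli manifold:
d(p1,p2) = 2*arccos(sqrt(p1*p2) + sqrt((1-p1)*(1-p2))).
sqrt(p1*p2) = sqrt(0.6*0.75) = 0.67082.
sqrt((1-p1)*(1-p2)) = sqrt(0.4*0.25) = 0.316228.
arg = 0.67082 + 0.316228 = 0.987048.
d = 2*arccos(0.987048) = 0.3222

0.3222


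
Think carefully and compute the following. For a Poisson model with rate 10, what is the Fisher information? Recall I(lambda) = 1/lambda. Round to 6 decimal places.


Fisher information for Poisson: I(lambda) = 1/lambda.
lambda = 10.
I(lambda) = 1/10 = 0.100000

0.100000


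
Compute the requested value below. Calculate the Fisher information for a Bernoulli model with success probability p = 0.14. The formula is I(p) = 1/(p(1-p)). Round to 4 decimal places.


For Bernoulli(p), Fisher information is I(p) = 1/(p*(1-p)).
p = 0.14, 1-p = 0.86.
p*(1-p) = 0.1204.
I(p) = 1/0.1204 = 8.3056

8.3056


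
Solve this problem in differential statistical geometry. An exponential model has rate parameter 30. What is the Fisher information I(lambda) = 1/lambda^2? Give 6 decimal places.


Fisher information for exponential: I(lambda) = 1/lambda^2.
lambda = 30, lambda^2 = 900.
I = 1/900 = 0.001111

0.001111


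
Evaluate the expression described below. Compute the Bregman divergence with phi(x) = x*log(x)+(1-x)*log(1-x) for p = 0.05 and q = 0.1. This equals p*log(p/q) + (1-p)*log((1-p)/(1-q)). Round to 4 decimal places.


Bregman divergence with negative entropy generator:
D = p*log(p/q) + (1-p)*log((1-p)/(1-q)).
p = 0.05, q = 0.1.
p*log(p/q) = 0.05*log(0.05/0.1) = -0.034657.
(1-p)*log((1-p)/(1-q)) = 0.95*log(0.95/0.9) = 0.051364.
D = -0.034657 + 0.051364 = 0.0167

0.0167


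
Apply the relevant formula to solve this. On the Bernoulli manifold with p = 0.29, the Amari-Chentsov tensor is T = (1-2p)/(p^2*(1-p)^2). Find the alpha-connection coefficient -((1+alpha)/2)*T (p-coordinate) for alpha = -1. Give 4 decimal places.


Skewness (Amari-Chentsov) tensor: T = (1-2p)/(p^2*(1-p)^2).
p = 0.29, 1-2p = 0.42, p^2 = 0.0841, (1-p)^2 = 0.5041.
T = 0.42/(0.0841 * 0.5041) = 9.906873.
In the p-coordinate, Gamma^(alpha) = Gamma^(0) - (alpha/2)*T with Gamma^(0) = (1/2)*g'(p) = -T/2,
so Gamma^(alpha) = -((1+alpha)/2)*T.
alpha = -1, -(1+alpha)/2 = 0.0.
Gamma = 0.0 * 9.906873 = 0.0000

0.0000


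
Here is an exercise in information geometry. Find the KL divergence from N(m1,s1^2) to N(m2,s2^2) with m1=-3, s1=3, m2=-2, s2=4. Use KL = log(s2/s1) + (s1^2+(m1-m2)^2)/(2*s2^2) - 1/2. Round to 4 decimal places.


KL divergence between normal distributions:
KL = log(s2/s1) + (s1^2 + (m1-m2)^2)/(2*s2^2) - 1/2.
log(4/3) = 0.287682.
(3^2 + (-3--2)^2)/(2*4^2) = (9 + 1)/32 = 0.3125.
KL = 0.287682 + 0.3125 - 0.5 = 0.1002

0.1002


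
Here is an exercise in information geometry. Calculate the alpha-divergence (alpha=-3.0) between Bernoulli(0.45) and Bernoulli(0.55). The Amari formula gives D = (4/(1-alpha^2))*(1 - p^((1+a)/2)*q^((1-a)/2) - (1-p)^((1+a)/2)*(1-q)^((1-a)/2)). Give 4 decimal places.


Amari alpha-divergence:
D = (4/(1-alpha^2))*(1 - p^((1+a)/2)*q^((1-a)/2) - (1-p)^((1+a)/2)*(1-q)^((1-a)/2)).
alpha = -3.0, p = 0.45, q = 0.55.
e1 = (1+alpha)/2 = -1.0, e2 = (1-alpha)/2 = 2.0.
t1 = p^e1 * q^e2 = 0.45^-1.0 * 0.55^2.0 = 0.672222.
t2 = (1-p)^e1 * (1-q)^e2 = 0.55^-1.0 * 0.45^2.0 = 0.368182.
4/(1-alpha^2) = -0.5.
D = -0.5*(1 - 0.672222 - 0.368182) = 0.0202

0.0202


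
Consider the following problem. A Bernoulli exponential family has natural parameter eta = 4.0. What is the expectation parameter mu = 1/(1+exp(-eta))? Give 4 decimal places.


Dual coordinate (expectation parameter) for Bernoulli:
mu = 1/(1+exp(-eta)).
eta = 4.0.
exp(-eta) = exp(-4.0) = 0.018316.
mu = 1/(1+0.018316) = 0.9820

0.9820


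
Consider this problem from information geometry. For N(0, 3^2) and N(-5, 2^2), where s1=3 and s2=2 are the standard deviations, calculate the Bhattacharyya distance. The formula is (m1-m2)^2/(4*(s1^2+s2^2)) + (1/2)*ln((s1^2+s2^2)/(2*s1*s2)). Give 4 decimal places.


Bhattacharyya distance between two Gaussians:
DB = (m1-m2)^2/(4*(s1^2+s2^2)) + (1/2)*ln((s1^2+s2^2)/(2*s1*s2)).
(m1-m2)^2 = (5)^2 = 25.
s1^2+s2^2 = 9 + 4 = 13.
term1 = 25/52 = 0.480769.
term2 = 0.5*ln(13/12.0) = 0.040021.
DB = 0.480769 + 0.040021 = 0.5208

0.5208


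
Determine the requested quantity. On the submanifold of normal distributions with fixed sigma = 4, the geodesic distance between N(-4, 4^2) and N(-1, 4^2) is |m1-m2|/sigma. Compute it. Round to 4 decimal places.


On the fixed-variance normal subfamily, geodesic distance = |m1-m2|/sigma.
|-4 - -1| = 3.
sigma = 4.
d = 3/4 = 0.7500

0.7500


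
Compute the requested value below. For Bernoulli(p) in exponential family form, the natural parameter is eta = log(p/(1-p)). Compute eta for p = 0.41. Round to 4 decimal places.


Natural parameter for Bernoulli: eta = log(p/(1-p)).
p = 0.41, 1-p = 0.59.
p/(1-p) = 0.694915.
eta = log(0.694915) = -0.3640

-0.3640


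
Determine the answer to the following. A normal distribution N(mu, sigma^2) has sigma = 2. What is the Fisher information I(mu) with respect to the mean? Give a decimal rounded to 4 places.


The Fisher information for the mean of a normal distribution is I(mu) = 1/sigma^2.
sigma = 2, so sigma^2 = 4.
I(mu) = 1/4 = 0.2500

0.2500


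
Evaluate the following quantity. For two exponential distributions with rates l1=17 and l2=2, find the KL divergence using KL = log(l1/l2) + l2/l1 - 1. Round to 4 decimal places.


KL divergence for exponential family:
KL = log(l1/l2) + l2/l1 - 1.
log(17/2) = 2.140066.
2/17 = 0.117647.
KL = 2.140066 + 0.117647 - 1 = 1.2577

1.2577


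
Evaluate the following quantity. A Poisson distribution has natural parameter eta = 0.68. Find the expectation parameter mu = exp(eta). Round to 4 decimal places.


Expectation parameter for Poisson exponential family:
mu = exp(eta).
eta = 0.68.
mu = exp(0.68) = 1.9739

1.9739


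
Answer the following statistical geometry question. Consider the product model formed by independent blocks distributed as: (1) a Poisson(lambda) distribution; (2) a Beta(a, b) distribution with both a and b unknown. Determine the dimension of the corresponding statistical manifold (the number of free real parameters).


The dimension of a statistical manifold equals the number of free
(independent) real parameters of the model. For a product of independent
blocks the parameter counts add.
- Poisson (lambda): 1.
- Beta (a, b): 2.
Total = 1 + 2 = 3.
Dimension = 3

3


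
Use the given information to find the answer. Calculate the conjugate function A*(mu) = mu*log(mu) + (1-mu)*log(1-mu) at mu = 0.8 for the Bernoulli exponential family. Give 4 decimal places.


Legendre transform for Bernoulli:
A*(mu) = mu*log(mu) + (1-mu)*log(1-mu).
mu = 0.8, 1-mu = 0.2.
mu*log(mu) = 0.8*log(0.8) = -0.178515.
(1-mu)*log(1-mu) = 0.2*log(0.2) = -0.321888.
A* = -0.178515 + -0.321888 = -0.5004

-0.5004


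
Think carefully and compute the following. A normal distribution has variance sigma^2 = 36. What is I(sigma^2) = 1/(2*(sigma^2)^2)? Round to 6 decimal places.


Fisher information for variance: I(sigma^2) = 1/(2*sigma^4).
sigma^2 = 36, so sigma^4 = 1296.
I = 1/(2*1296) = 1/2592 = 0.000386

0.000386


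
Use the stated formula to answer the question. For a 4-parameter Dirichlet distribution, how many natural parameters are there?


Exponential family dimension calculation:
Dirichlet with 4 components has 4 natural parameters.

4


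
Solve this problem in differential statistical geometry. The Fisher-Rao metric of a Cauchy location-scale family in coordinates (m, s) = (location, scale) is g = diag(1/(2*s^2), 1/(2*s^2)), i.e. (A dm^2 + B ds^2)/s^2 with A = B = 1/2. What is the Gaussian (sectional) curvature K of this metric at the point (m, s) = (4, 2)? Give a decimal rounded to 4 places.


The metric has the form g = (A dm^2 + B ds^2)/s^2 with A = 1/2, B = 1/2.
Substitute u = sqrt(A/B)*m: g = B*(du^2 + ds^2)/s^2, i.e. B times the
Poincare upper half-plane metric, which has constant Gaussian curvature -1.
Scaling a 2D metric by a constant c divides the Gaussian curvature by c,
so K = -1/B = -1/(1/2) = -2.0000 everywhere (the point (m, s) = (4, 2) is irrelevant:
the curvature is constant).
The requested Gaussian curvature is K = -2.0000.

-2.0000


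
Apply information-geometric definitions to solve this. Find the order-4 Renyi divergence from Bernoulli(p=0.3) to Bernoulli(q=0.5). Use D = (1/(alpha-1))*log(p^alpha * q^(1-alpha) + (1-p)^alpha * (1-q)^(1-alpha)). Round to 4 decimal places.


Renyi divergence of order alpha between Bernoulli distributions:
D = (1/(alpha-1))*log(p^alpha * q^(1-alpha) + (1-p)^alpha * (1-q)^(1-alpha)).
alpha = 4, p = 0.3, q = 0.5.
p^alpha * q^(1-alpha) = 0.3^4 * 0.5^-3 = 0.0648.
(1-p)^alpha * (1-q)^(1-alpha) = 0.7^4 * 0.5^-3 = 1.9208.
sum = 0.0648 + 1.9208 = 1.9856.
D = (1/3)*log(1.9856) = 0.2286

0.2286


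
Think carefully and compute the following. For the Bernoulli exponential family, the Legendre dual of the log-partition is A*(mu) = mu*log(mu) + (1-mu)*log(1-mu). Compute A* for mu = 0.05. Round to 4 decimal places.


Legendre transform for Bernoulli:
A*(mu) = mu*log(mu) + (1-mu)*log(1-mu).
mu = 0.05, 1-mu = 0.95.
mu*log(mu) = 0.05*log(0.05) = -0.149787.
(1-mu)*log(1-mu) = 0.95*log(0.95) = -0.048729.
A* = -0.149787 + -0.048729 = -0.1985

-0.1985


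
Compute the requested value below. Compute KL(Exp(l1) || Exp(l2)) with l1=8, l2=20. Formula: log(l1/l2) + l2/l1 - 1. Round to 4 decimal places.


KL divergence for exponential family:
KL = log(l1/l2) + l2/l1 - 1.
log(8/20) = -0.916291.
20/8 = 2.5.
KL = -0.916291 + 2.5 - 1 = 0.5837

0.5837


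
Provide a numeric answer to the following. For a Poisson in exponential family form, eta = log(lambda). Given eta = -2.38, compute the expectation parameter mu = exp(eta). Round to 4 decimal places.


Expectation parameter for Poisson exponential family:
mu = exp(eta).
eta = -2.38.
mu = exp(-2.38) = 0.0926

0.0926


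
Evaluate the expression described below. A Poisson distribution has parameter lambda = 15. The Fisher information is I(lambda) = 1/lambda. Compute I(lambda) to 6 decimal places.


Fisher information for Poisson: I(lambda) = 1/lambda.
lambda = 15.
I(lambda) = 1/15 = 0.066667

0.066667


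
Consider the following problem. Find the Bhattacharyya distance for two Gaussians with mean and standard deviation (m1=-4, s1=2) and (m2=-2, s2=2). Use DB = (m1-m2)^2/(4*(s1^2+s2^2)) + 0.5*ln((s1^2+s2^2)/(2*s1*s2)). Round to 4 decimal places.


Bhattacharyya distance between two Gaussians:
DB = (m1-m2)^2/(4*(s1^2+s2^2)) + (1/2)*ln((s1^2+s2^2)/(2*s1*s2)).
(m1-m2)^2 = (-2)^2 = 4.
s1^2+s2^2 = 4 + 4 = 8.
term1 = 4/32 = 0.125.
term2 = 0.5*ln(8/8.0) = 0.0.
DB = 0.125 + 0.0 = 0.1250

0.1250


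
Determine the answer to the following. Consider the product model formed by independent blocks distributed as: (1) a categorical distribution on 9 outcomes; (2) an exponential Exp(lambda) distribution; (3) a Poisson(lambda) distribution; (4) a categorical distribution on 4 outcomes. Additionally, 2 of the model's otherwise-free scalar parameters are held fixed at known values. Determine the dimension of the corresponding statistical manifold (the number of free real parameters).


The dimension of a statistical manifold equals the number of free
(independent) real parameters of the model. For a product of independent
blocks the parameter counts add.
- categorical on 9 outcomes (probabilities sum to 1): 9-1 = 8.
- exponential (lambda): 1.
- Poisson (lambda): 1.
- categorical on 4 outcomes (probabilities sum to 1): 4-1 = 3.
Total = 8 + 1 + 1 + 3 = 13.
2 parameter(s) fixed at known values: 13 - 2 = 11.
Dimension = 11

11


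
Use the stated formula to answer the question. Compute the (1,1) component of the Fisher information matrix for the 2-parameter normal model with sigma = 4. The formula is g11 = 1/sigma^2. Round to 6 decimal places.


For the 2-parameter normal family, the Fisher metric has:
  g11 = 1/sigma^2, g22 = 2/sigma^2.
sigma = 4, sigma^2 = 16.
g11 = 0.062500

0.062500


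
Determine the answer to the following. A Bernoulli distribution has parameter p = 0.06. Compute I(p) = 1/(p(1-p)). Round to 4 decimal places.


For Bernoulli(p), Fisher information is I(p) = 1/(p*(1-p)).
p = 0.06, 1-p = 0.94.
p*(1-p) = 0.0564.
I(p) = 1/0.0564 = 17.7305

17.7305


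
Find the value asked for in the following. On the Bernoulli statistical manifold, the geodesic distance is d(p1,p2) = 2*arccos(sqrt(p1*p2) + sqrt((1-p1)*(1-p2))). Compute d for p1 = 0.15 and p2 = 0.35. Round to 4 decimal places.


Geodesic distance on Bernoulli manifold:
d(p1,p2) = 2*arccos(sqrt(p1*p2) + sqrt((1-p1)*(1-p2))).
sqrt(p1*p2) = sqrt(0.15*0.35) = 0.229129.
sqrt((1-p1)*(1-p2)) = sqrt(0.85*0.65) = 0.743303.
arg = 0.229129 + 0.743303 = 0.972432.
d = 2*arccos(0.972432) = 0.4707

0.4707


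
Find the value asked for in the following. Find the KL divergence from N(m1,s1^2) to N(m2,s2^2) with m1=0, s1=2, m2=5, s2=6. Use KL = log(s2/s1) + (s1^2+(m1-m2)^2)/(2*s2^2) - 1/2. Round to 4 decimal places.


KL divergence between normal distributions:
KL = log(s2/s1) + (s1^2 + (m1-m2)^2)/(2*s2^2) - 1/2.
log(6/2) = 1.098612.
(2^2 + (0-5)^2)/(2*6^2) = (4 + 25)/72 = 0.402778.
KL = 1.098612 + 0.402778 - 0.5 = 1.0014

1.0014


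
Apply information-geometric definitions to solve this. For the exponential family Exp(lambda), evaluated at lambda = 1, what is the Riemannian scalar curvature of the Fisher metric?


This family has a single free parameter, so its statistical manifold
is 1-dimensional. The Riemann curvature tensor of any 1-dimensional
Riemannian manifold vanishes identically, so R = 0.

0


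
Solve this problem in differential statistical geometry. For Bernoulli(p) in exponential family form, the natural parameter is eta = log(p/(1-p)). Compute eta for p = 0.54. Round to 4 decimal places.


Natural parameter for Bernoulli: eta = log(p/(1-p)).
p = 0.54, 1-p = 0.46.
p/(1-p) = 1.173913.
eta = log(1.173913) = 0.1603

0.1603


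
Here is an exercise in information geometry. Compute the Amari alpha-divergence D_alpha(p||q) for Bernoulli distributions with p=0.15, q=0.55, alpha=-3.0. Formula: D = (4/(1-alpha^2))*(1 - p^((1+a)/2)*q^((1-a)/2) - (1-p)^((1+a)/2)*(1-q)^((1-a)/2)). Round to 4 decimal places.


Amari alpha-divergence:
D = (4/(1-alpha^2))*(1 - p^((1+a)/2)*q^((1-a)/2) - (1-p)^((1+a)/2)*(1-q)^((1-a)/2)).
alpha = -3.0, p = 0.15, q = 0.55.
e1 = (1+alpha)/2 = -1.0, e2 = (1-alpha)/2 = 2.0.
t1 = p^e1 * q^e2 = 0.15^-1.0 * 0.55^2.0 = 2.016667.
t2 = (1-p)^e1 * (1-q)^e2 = 0.85^-1.0 * 0.45^2.0 = 0.238235.
4/(1-alpha^2) = -0.5.
D = -0.5*(1 - 2.016667 - 0.238235) = 0.6275

0.6275


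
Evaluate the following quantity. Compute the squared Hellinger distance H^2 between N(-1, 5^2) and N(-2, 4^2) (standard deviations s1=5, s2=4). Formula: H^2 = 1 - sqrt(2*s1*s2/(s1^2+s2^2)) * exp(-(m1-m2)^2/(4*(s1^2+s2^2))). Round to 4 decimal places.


Squared Hellinger distance for Gaussians:
H^2 = 1 - sqrt(2*s1*s2/(s1^2+s2^2)) * exp(-(m1-m2)^2/(4*(s1^2+s2^2))).
s1^2 = 25, s2^2 = 16, s1^2+s2^2 = 41.
sqrt(2*5*4/(41)) = 0.98773.
(m1-m2)^2 = (1)^2 = 1.
exp(-1/(4*41)) = exp(-0.006098) = 0.993921.
H^2 = 1 - 0.98773*0.993921 = 0.0183

0.0183


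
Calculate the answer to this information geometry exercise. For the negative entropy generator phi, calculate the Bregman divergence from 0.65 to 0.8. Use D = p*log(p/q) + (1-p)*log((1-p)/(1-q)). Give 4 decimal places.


Bregman divergence with negative entropy generator:
D = p*log(p/q) + (1-p)*log((1-p)/(1-q)).
p = 0.65, q = 0.8.
p*log(p/q) = 0.65*log(0.65/0.8) = -0.134966.
(1-p)*log((1-p)/(1-q)) = 0.35*log(0.35/0.2) = 0.195866.
D = -0.134966 + 0.195866 = 0.0609

0.0609


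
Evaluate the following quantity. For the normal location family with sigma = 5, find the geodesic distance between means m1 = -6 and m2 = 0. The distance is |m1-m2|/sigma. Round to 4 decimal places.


On the fixed-variance normal subfamily, geodesic distance = |m1-m2|/sigma.
|-6 - 0| = 6.
sigma = 5.
d = 6/5 = 1.2000

1.2000


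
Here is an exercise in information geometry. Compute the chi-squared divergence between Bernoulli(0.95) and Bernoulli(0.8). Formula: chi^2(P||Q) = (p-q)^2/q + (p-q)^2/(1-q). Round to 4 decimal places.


Chi-squared divergence between Bernoulli distributions:
chi^2 = (p-q)^2/q + (p-q)^2/(1-q).
p = 0.95, q = 0.8, p-q = 0.15.
(p-q)^2 = 0.0225.
term1 = 0.0225/0.8 = 0.028125.
term2 = 0.0225/0.2 = 0.1125.
chi^2 = 0.028125 + 0.1125 = 0.1406

0.1406


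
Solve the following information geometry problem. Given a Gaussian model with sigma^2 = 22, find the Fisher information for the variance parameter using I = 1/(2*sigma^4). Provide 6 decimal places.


Fisher information for variance: I(sigma^2) = 1/(2*sigma^4).
sigma^2 = 22, so sigma^4 = 484.
I = 1/(2*484) = 1/968 = 0.001033

0.001033


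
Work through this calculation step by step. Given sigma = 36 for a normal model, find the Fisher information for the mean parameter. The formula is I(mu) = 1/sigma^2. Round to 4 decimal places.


The Fisher information for the mean of a normal distribution is I(mu) = 1/sigma^2.
sigma = 36, so sigma^2 = 1296.
I(mu) = 1/1296 = 0.0008

0.0008


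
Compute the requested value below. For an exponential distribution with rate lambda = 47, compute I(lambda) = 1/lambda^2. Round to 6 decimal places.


Fisher information for exponential: I(lambda) = 1/lambda^2.
lambda = 47, lambda^2 = 2209.
I = 1/2209 = 0.000453

0.000453


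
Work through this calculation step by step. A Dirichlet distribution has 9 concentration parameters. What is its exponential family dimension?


Exponential family dimension calculation:
Dirichlet with 9 components has 9 natural parameters.

9


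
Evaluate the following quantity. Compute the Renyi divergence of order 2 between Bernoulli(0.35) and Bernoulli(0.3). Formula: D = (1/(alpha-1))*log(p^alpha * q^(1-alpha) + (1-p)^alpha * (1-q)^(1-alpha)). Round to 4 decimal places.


Renyi divergence of order alpha between Bernoulli distributions:
D = (1/(alpha-1))*log(p^alpha * q^(1-alpha) + (1-p)^alpha * (1-q)^(1-alpha)).
alpha = 2, p = 0.35, q = 0.3.
p^alpha * q^(1-alpha) = 0.35^2 * 0.3^-1 = 0.408333.
(1-p)^alpha * (1-q)^(1-alpha) = 0.65^2 * 0.7^-1 = 0.603571.
sum = 0.408333 + 0.603571 = 1.011905.
D = (1/1)*log(1.011905) = 0.0118

0.0118


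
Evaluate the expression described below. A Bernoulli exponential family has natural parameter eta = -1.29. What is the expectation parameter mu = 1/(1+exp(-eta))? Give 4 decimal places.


Dual coordinate (expectation parameter) for Bernoulli:
mu = 1/(1+exp(-eta)).
eta = -1.29.
exp(-eta) = exp(1.29) = 3.632787.
mu = 1/(1+3.632787) = 0.2159

0.2159


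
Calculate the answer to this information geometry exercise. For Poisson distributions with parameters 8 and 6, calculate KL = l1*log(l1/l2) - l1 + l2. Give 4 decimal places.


KL divergence for Poisson:
KL = l1*log(l1/l2) - l1 + l2.
l1 = 8, l2 = 6.
log(8/6) = 0.287682.
l1*log(l1/l2) = 8 * 0.287682 = 2.301457.
KL = 2.301457 - 8 + 6 = 0.3015

0.3015


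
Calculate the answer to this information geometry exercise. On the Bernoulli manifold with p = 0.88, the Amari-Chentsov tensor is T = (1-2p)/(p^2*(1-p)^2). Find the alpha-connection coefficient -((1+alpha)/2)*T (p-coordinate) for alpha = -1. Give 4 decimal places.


Skewness (Amari-Chentsov) tensor: T = (1-2p)/(p^2*(1-p)^2).
p = 0.88, 1-2p = -0.76, p^2 = 0.7744, (1-p)^2 = 0.0144.
T = -0.76/(0.7744 * 0.0144) = -68.153122.
In the p-coordinate, Gamma^(alpha) = Gamma^(0) - (alpha/2)*T with Gamma^(0) = (1/2)*g'(p) = -T/2,
so Gamma^(alpha) = -((1+alpha)/2)*T.
alpha = -1, -(1+alpha)/2 = 0.0.
Gamma = 0.0 * -68.153122 = 0.0000

0.0000


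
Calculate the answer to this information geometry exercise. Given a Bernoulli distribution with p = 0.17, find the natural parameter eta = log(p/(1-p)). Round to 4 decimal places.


Natural parameter for Bernoulli: eta = log(p/(1-p)).
p = 0.17, 1-p = 0.83.
p/(1-p) = 0.204819.
eta = log(0.204819) = -1.5856

-1.5856


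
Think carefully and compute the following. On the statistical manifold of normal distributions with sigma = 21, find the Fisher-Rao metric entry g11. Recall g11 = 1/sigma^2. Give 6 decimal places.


For the 2-parameter normal family, the Fisher metric has:
  g11 = 1/sigma^2, g22 = 2/sigma^2.
sigma = 21, sigma^2 = 441.
g11 = 0.002268

0.002268


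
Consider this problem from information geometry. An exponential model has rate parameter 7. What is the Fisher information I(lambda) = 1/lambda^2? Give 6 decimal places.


Fisher information for exponential: I(lambda) = 1/lambda^2.
lambda = 7, lambda^2 = 49.
I = 1/49 = 0.020408

0.020408


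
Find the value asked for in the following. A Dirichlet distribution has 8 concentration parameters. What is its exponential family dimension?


Exponential family dimension calculation:
Dirichlet with 8 components has 8 natural parameters.

8


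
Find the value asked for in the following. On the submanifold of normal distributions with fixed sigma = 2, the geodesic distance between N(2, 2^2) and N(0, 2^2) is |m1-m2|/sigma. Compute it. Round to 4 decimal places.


On the fixed-variance normal subfamily, geodesic distance = |m1-m2|/sigma.
|2 - 0| = 2.
sigma = 2.
d = 2/2 = 1.0000

1.0000


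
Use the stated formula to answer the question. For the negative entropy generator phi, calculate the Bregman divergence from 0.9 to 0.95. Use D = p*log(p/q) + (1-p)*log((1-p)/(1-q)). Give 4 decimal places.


Bregman divergence with negative entropy generator:
D = p*log(p/q) + (1-p)*log((1-p)/(1-q)).
p = 0.9, q = 0.95.
p*log(p/q) = 0.9*log(0.9/0.95) = -0.04866.
(1-p)*log((1-p)/(1-q)) = 0.1*log(0.1/0.05) = 0.069315.
D = -0.04866 + 0.069315 = 0.0207

0.0207


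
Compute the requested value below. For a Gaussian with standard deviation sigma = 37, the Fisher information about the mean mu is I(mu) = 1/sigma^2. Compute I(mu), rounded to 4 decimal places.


The Fisher information for the mean of a normal distribution is I(mu) = 1/sigma^2.
sigma = 37, so sigma^2 = 1369.
I(mu) = 1/1369 = 0.0007

0.0007


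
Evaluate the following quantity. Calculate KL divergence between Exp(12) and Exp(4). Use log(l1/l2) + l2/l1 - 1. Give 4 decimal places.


KL divergence for exponential family:
KL = log(l1/l2) + l2/l1 - 1.
log(12/4) = 1.098612.
4/12 = 0.333333.
KL = 1.098612 + 0.333333 - 1 = 0.4319

0.4319


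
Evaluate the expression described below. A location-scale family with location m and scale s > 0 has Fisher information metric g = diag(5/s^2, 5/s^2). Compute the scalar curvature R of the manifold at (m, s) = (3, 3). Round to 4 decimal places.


The metric has the form g = (A dm^2 + B ds^2)/s^2 with A = 5, B = 5.
Substitute u = sqrt(A/B)*m: g = B*(du^2 + ds^2)/s^2, i.e. B times the
Poincare upper half-plane metric, which has constant Gaussian curvature -1.
Scaling a 2D metric by a constant c divides the Gaussian curvature by c,
so K = -1/B = -1/(5) = -0.2000 everywhere (the point (m, s) = (3, 3) is irrelevant:
the curvature is constant).
Scalar curvature in dimension 2: R = 2K = -2/(5) = -0.4000.

-0.4000


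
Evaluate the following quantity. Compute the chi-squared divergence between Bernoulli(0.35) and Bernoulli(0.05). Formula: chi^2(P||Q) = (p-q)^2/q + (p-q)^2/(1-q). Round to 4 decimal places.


Chi-squared divergence between Bernoulli distributions:
chi^2 = (p-q)^2/q + (p-q)^2/(1-q).
p = 0.35, q = 0.05, p-q = 0.3.
(p-q)^2 = 0.09.
term1 = 0.09/0.05 = 1.8.
term2 = 0.09/0.95 = 0.094737.
chi^2 = 1.8 + 0.094737 = 1.8947

1.8947


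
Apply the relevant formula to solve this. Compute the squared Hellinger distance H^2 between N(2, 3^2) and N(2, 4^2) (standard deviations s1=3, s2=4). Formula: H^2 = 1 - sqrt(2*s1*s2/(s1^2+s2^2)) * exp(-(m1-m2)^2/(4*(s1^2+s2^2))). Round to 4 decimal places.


Squared Hellinger distance for Gaussians:
H^2 = 1 - sqrt(2*s1*s2/(s1^2+s2^2)) * exp(-(m1-m2)^2/(4*(s1^2+s2^2))).
s1^2 = 9, s2^2 = 16, s1^2+s2^2 = 25.
sqrt(2*3*4/(25)) = 0.979796.
(m1-m2)^2 = (0)^2 = 0.
exp(-0/(4*25)) = exp(0.0) = 1.0.
H^2 = 1 - 0.979796*1.0 = 0.0202

0.0202


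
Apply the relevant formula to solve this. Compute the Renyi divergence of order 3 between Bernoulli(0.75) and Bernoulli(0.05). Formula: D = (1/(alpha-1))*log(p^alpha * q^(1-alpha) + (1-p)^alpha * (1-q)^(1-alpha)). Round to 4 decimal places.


Renyi divergence of order alpha between Bernoulli distributions:
D = (1/(alpha-1))*log(p^alpha * q^(1-alpha) + (1-p)^alpha * (1-q)^(1-alpha)).
alpha = 3, p = 0.75, q = 0.05.
p^alpha * q^(1-alpha) = 0.75^3 * 0.05^-2 = 168.75.
(1-p)^alpha * (1-q)^(1-alpha) = 0.25^3 * 0.95^-2 = 0.017313.
sum = 168.75 + 0.017313 = 168.767313.
D = (1/2)*log(168.767313) = 2.5643

2.5643


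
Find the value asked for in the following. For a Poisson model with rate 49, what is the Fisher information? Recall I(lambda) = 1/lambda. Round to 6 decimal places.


Fisher information for Poisson: I(lambda) = 1/lambda.
lambda = 49.
I(lambda) = 1/49 = 0.020408

0.020408


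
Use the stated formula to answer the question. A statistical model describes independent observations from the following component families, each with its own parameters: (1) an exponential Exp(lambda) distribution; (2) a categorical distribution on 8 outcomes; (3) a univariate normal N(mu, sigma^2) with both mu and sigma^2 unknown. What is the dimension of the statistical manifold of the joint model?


The dimension of a statistical manifold equals the number of free
(independent) real parameters of the model. For a product of independent
blocks the parameter counts add.
- exponential (lambda): 1.
- categorical on 8 outcomes (probabilities sum to 1): 8-1 = 7.
- normal (mu, sigma^2): 2.
Total = 1 + 7 + 2 = 10.
Dimension = 10

10


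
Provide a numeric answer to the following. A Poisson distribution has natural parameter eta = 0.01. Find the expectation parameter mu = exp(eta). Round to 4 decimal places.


Expectation parameter for Poisson exponential family:
mu = exp(eta).
eta = 0.01.
mu = exp(0.01) = 1.0101

1.0101


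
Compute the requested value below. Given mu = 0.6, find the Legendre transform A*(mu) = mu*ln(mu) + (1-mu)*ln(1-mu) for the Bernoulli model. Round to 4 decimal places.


Legendre transform for Bernoulli:
A*(mu) = mu*log(mu) + (1-mu)*log(1-mu).
mu = 0.6, 1-mu = 0.4.
mu*log(mu) = 0.6*log(0.6) = -0.306495.
(1-mu)*log(1-mu) = 0.4*log(0.4) = -0.366516.
A* = -0.306495 + -0.366516 = -0.6730

-0.6730


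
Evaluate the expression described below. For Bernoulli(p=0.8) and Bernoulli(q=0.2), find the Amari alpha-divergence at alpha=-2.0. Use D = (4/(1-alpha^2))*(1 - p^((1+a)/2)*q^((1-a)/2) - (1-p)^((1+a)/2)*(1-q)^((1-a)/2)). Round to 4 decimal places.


Amari alpha-divergence:
D = (4/(1-alpha^2))*(1 - p^((1+a)/2)*q^((1-a)/2) - (1-p)^((1+a)/2)*(1-q)^((1-a)/2)).
alpha = -2.0, p = 0.8, q = 0.2.
e1 = (1+alpha)/2 = -0.5, e2 = (1-alpha)/2 = 1.5.
t1 = p^e1 * q^e2 = 0.8^-0.5 * 0.2^1.5 = 0.1.
t2 = (1-p)^e1 * (1-q)^e2 = 0.2^-0.5 * 0.8^1.5 = 1.6.
4/(1-alpha^2) = -1.333333.
D = -1.333333*(1 - 0.1 - 1.6) = 0.9333

0.9333


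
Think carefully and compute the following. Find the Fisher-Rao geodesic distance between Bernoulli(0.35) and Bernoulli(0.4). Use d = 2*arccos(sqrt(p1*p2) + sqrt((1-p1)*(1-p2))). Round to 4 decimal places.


Geodesic distance on Bernoulli manifold:
d(p1,p2) = 2*arccos(sqrt(p1*p2) + sqrt((1-p1)*(1-p2))).
sqrt(p1*p2) = sqrt(0.35*0.4) = 0.374166.
sqrt((1-p1)*(1-p2)) = sqrt(0.65*0.6) = 0.6245.
arg = 0.374166 + 0.6245 = 0.998666.
d = 2*arccos(0.998666) = 0.1033

0.1033


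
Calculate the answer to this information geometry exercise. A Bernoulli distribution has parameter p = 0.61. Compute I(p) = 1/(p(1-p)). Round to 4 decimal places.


For Bernoulli(p), Fisher information is I(p) = 1/(p*(1-p)).
p = 0.61, 1-p = 0.39.
p*(1-p) = 0.2379.
I(p) = 1/0.2379 = 4.2034

4.2034


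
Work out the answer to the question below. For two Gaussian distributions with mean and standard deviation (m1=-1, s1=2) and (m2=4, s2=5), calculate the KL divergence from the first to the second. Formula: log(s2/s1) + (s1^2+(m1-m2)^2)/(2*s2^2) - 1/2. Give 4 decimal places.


KL divergence between normal distributions:
KL = log(s2/s1) + (s1^2 + (m1-m2)^2)/(2*s2^2) - 1/2.
log(5/2) = 0.916291.
(2^2 + (-1-4)^2)/(2*5^2) = (4 + 25)/50 = 0.58.
KL = 0.916291 + 0.58 - 0.5 = 0.9963

0.9963


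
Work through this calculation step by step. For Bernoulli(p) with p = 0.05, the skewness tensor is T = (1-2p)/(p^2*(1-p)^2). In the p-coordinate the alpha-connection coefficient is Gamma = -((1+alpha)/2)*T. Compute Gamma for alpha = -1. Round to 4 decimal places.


Skewness (Amari-Chentsov) tensor: T = (1-2p)/(p^2*(1-p)^2).
p = 0.05, 1-2p = 0.9, p^2 = 0.0025, (1-p)^2 = 0.9025.
T = 0.9/(0.0025 * 0.9025) = 398.891967.
In the p-coordinate, Gamma^(alpha) = Gamma^(0) - (alpha/2)*T with Gamma^(0) = (1/2)*g'(p) = -T/2,
so Gamma^(alpha) = -((1+alpha)/2)*T.
alpha = -1, -(1+alpha)/2 = 0.0.
Gamma = 0.0 * 398.891967 = 0.0000

0.0000


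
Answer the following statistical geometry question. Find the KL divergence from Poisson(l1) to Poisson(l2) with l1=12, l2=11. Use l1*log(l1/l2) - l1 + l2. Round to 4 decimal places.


KL divergence for Poisson:
KL = l1*log(l1/l2) - l1 + l2.
l1 = 12, l2 = 11.
log(12/11) = 0.087011.
l1*log(l1/l2) = 12 * 0.087011 = 1.044137.
KL = 1.044137 - 12 + 11 = 0.0441

0.0441


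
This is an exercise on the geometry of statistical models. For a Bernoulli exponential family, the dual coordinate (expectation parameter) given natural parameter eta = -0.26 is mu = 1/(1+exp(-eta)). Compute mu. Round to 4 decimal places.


Dual coordinate (expectation parameter) for Bernoulli:
mu = 1/(1+exp(-eta)).
eta = -0.26.
exp(-eta) = exp(0.26) = 1.29693.
mu = 1/(1+1.29693) = 0.4354

0.4354


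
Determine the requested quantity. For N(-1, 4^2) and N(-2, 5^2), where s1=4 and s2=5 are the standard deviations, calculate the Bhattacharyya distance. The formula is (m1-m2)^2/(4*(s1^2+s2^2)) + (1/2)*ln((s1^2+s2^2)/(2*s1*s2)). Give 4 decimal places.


Bhattacharyya distance between two Gaussians:
DB = (m1-m2)^2/(4*(s1^2+s2^2)) + (1/2)*ln((s1^2+s2^2)/(2*s1*s2)).
(m1-m2)^2 = (1)^2 = 1.
s1^2+s2^2 = 16 + 25 = 41.
term1 = 1/164 = 0.006098.
term2 = 0.5*ln(41/40.0) = 0.012346.
DB = 0.006098 + 0.012346 = 0.0184

0.0184


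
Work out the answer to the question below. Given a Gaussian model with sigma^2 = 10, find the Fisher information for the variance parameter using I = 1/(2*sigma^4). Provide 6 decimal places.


Fisher information for variance: I(sigma^2) = 1/(2*sigma^4).
sigma^2 = 10, so sigma^4 = 100.
I = 1/(2*100) = 1/200 = 0.005000

0.005000


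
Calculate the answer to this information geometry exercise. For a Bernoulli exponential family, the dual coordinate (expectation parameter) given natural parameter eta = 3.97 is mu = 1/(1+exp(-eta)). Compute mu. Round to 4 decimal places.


Dual coordinate (expectation parameter) for Bernoulli:
mu = 1/(1+exp(-eta)).
eta = 3.97.
exp(-eta) = exp(-3.97) = 0.018873.
mu = 1/(1+0.018873) = 0.9815

0.9815


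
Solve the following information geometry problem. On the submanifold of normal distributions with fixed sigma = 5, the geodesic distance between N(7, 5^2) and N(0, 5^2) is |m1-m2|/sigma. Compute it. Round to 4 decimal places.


On the fixed-variance normal subfamily, geodesic distance = |m1-m2|/sigma.
|7 - 0| = 7.
sigma = 5.
d = 7/5 = 1.4000

1.4000
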